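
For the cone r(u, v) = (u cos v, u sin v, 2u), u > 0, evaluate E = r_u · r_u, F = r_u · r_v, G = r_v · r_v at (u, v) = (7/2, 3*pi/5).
E = 5;  F = 0;  G = 49/4

Partials: r_u = (cos(v), sin(v), 2), r_v = (-u*sin(v), u*cos(v), 0). As functions of (u, v):
  E = r_u · r_u = 5,
  F = r_u · r_v = 0,
  G = r_v · r_v = u^2.
Evaluating at (u, v) = (7/2, 3*pi/5): E = 5, F = 0, G = 49/4.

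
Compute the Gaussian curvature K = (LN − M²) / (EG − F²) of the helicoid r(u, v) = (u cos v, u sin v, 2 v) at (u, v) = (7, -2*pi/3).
K = -4/2809

Coefficients of the first fundamental form: E = 1, F = 0, G = u^2 + 4.
Coefficients of the second fundamental form: L = 0, M = -2/sqrt(u^2 + 4), N = 0.
Assemble K = (LN − M²)/(EG − F²) = -4/(u^2 + 4)^2. At (u, v) = (7, -2*pi/3): K = -4/2809.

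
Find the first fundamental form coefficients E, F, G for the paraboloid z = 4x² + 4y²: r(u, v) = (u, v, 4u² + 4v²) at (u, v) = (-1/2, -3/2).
E = 17;  F = 48;  G = 145

Partials: r_u = (1, 0, 8*u), r_v = (0, 1, 8*v). As functions of (u, v):
  E = r_u · r_u = 64*u^2 + 1,
  F = r_u · r_v = 64*u*v,
  G = r_v · r_v = 64*v^2 + 1.
Evaluating at (u, v) = (-1/2, -3/2): E = 17, F = 48, G = 145.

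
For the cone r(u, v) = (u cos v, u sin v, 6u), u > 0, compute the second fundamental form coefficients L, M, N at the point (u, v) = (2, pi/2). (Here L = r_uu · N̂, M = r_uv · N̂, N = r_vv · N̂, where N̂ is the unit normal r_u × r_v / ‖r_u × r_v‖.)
L = 0;  M = 0;  N = 12*sqrt(37)/37

Compute the unit normal N̂(u, v) = (-6*sqrt(37)*u*cos(v)/(37*Abs(u)), -6*sqrt(37)*u*sin(v)/(37*Abs(u)), sqrt(37)*u/(37*Abs(u))), and the second partials r_uu, r_uv, r_vv. Take dot products:
  L(u, v) = r_uu · N̂ = 0,
  M(u, v) = r_uv · N̂ = 0,
  N(u, v) = r_vv · N̂ = 6*sqrt(37)*u^2/(37*Abs(u)).
Evaluating at (u, v) = (2, pi/2):
  L = 0, M = 0, N = 12*sqrt(37)/37.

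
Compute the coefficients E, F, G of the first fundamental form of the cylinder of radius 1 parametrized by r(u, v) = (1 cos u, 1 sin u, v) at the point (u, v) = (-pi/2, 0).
E = 1;  F = 0;  G = 1

Partials: r_u = (-sin(u), cos(u), 0), r_v = (0, 0, 1). As functions of (u, v):
  E = r_u · r_u = 1,
  F = r_u · r_v = 0,
  G = r_v · r_v = 1.
Evaluating at (u, v) = (-pi/2, 0): E = 1, F = 0, G = 1.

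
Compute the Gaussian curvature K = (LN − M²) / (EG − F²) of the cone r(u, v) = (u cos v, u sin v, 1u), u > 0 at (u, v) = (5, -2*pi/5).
K = 0

Coefficients of the first fundamental form: E = 2, F = 0, G = u^2.
Coefficients of the second fundamental form: L = 0, M = 0, N = sqrt(2)*u^2/(2*Abs(u)).
Assemble K = (LN − M²)/(EG − F²) = 0. At (u, v) = (5, -2*pi/5): K = 0.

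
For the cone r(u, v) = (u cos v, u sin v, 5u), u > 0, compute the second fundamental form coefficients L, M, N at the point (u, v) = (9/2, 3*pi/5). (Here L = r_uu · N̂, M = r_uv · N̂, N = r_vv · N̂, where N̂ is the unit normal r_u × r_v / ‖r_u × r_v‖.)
L = 0;  M = 0;  N = 45*sqrt(26)/52

Compute the unit normal N̂(u, v) = (-5*sqrt(26)*u*cos(v)/(26*Abs(u)), -5*sqrt(26)*u*sin(v)/(26*Abs(u)), sqrt(26)*u/(26*Abs(u))), and the second partials r_uu, r_uv, r_vv. Take dot products:
  L(u, v) = r_uu · N̂ = 0,
  M(u, v) = r_uv · N̂ = 0,
  N(u, v) = r_vv · N̂ = 5*sqrt(26)*u^2/(26*Abs(u)).
Evaluating at (u, v) = (9/2, 3*pi/5):
  L = 0, M = 0, N = 45*sqrt(26)/52.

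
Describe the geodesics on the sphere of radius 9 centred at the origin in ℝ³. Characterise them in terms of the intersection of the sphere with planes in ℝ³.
Geodesics on the sphere of radius 9 are great circles — circles of radius 9 obtained as the intersection of the sphere with planes through the origin (the centre of the sphere).

A curve α(t) of nonzero constant speed on the sphere of radius 9 is a geodesic iff its acceleration α̈ is everywhere normal to the surface, i.e. parallel to the radial vector α(t). Then d/dt(α × α̇) = α̇ × α̇ + α × α̈ = 0, so α × α̇ is a constant vector n ≠ 0 and α(t) · n = 0 for all t: α lies in the plane through the origin with normal n. The intersection of that plane with the sphere is a circle of radius 9 (a great circle). Conversely, a great circle traversed at constant speed has centripetal acceleration pointing at the origin, hence normal to the sphere, so every great circle is a geodesic.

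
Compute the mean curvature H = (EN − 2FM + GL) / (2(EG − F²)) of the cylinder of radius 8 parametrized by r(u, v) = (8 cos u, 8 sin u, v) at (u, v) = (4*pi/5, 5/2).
H = -1/16

With E = 64, F = 0, G = 1, L = -8, M = 0, N = 0, assemble
  H = (EN − 2FM + GL) / (2(EG − F²)) = -1/16.
At (u, v) = (4*pi/5, 5/2): H = -1/16.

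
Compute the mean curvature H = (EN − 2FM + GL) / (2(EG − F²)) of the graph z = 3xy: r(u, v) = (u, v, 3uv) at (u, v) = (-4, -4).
H = -432/4913

With E = 9*v^2 + 1, F = 9*u*v, G = 9*u^2 + 1, L = 0, M = 3/sqrt(9*u^2 + 9*v^2 + 1), N = 0, assemble
  H = (EN − 2FM + GL) / (2(EG − F²)) = -27*u*v/(9*u^2 + 9*v^2 + 1)^(3/2).
At (u, v) = (-4, -4): H = -432/4913.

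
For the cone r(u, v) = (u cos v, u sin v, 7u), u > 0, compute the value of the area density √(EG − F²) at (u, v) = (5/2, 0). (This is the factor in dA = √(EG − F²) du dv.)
√(EG − F²)|_{(5/2, 0)} = 25*sqrt(2)/2

E = 50, F = 0, G = u^2, so EG − F² = 50*u^2. Taking the positive square root: √(EG − F²) = 5*sqrt(2)*Abs(u). At (u, v) = (5/2, 0): 25*sqrt(2)/2.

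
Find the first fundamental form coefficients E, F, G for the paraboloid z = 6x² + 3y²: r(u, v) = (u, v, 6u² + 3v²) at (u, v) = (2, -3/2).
E = 577;  F = -216;  G = 82

Partials: r_u = (1, 0, 12*u), r_v = (0, 1, 6*v). As functions of (u, v):
  E = r_u · r_u = 144*u^2 + 1,
  F = r_u · r_v = 72*u*v,
  G = r_v · r_v = 36*v^2 + 1.
Evaluating at (u, v) = (2, -3/2): E = 577, F = -216, G = 82.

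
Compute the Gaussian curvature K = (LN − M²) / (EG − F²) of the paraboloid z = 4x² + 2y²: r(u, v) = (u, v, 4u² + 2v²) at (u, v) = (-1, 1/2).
K = 32/4761

Coefficients of the first fundamental form: E = 64*u^2 + 1, F = 32*u*v, G = 16*v^2 + 1.
Coefficients of the second fundamental form: L = 8/sqrt(64*u^2 + 16*v^2 + 1), M = 0, N = 4/sqrt(64*u^2 + 16*v^2 + 1).
Assemble K = (LN − M²)/(EG − F²) = 32/(4096*u^4 + 2048*u^2*v^2 + 128*u^2 + 256*v^4 + 32*v^2 + 1). At (u, v) = (-1, 1/2): K = 32/4761.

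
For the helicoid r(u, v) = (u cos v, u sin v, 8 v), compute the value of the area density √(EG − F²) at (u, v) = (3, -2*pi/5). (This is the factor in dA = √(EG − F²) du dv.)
√(EG − F²)|_{(3, -2*pi/5)} = sqrt(73)

E = 1, F = 0, G = u^2 + 64, so EG − F² = u^2 + 64. Taking the positive square root: √(EG − F²) = sqrt(u^2 + 64). At (u, v) = (3, -2*pi/5): sqrt(73).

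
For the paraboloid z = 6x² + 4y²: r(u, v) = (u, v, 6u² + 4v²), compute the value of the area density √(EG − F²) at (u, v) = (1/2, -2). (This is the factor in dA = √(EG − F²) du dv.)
√(EG − F²)|_{(1/2, -2)} = sqrt(293)

E = 144*u^2 + 1, F = 96*u*v, G = 64*v^2 + 1, so EG − F² = 144*u^2 + 64*v^2 + 1. Taking the positive square root: √(EG − F²) = sqrt(144*u^2 + 64*v^2 + 1). At (u, v) = (1/2, -2): sqrt(293).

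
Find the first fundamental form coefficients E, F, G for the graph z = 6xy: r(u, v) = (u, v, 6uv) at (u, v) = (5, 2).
E = 145;  F = 360;  G = 901

Partials: r_u = (1, 0, 6*v), r_v = (0, 1, 6*u). As functions of (u, v):
  E = r_u · r_u = 36*v^2 + 1,
  F = r_u · r_v = 36*u*v,
  G = r_v · r_v = 36*u^2 + 1.
Evaluating at (u, v) = (5, 2): E = 145, F = 360, G = 901.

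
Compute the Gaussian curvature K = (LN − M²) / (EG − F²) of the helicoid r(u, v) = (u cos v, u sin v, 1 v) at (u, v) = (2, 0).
K = -1/25

Coefficients of the first fundamental form: E = 1, F = 0, G = u^2 + 1.
Coefficients of the second fundamental form: L = 0, M = -1/sqrt(u^2 + 1), N = 0.
Assemble K = (LN − M²)/(EG − F²) = -1/(u^2 + 1)^2. At (u, v) = (2, 0): K = -1/25.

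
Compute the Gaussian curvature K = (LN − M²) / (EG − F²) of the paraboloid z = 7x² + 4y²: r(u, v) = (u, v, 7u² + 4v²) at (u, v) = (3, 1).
K = 112/3345241

Coefficients of the first fundamental form: E = 196*u^2 + 1, F = 112*u*v, G = 64*v^2 + 1.
Coefficients of the second fundamental form: L = 14/sqrt(196*u^2 + 64*v^2 + 1), M = 0, N = 8/sqrt(196*u^2 + 64*v^2 + 1).
Assemble K = (LN − M²)/(EG − F²) = 112/(38416*u^4 + 25088*u^2*v^2 + 392*u^2 + 4096*v^4 + 128*v^2 + 1). At (u, v) = (3, 1): K = 112/3345241.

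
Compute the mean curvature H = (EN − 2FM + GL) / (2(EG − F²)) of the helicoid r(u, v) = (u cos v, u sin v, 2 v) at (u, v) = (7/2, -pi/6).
H = 0

With E = 1, F = 0, G = u^2 + 4, L = 0, M = -2/sqrt(u^2 + 4), N = 0, assemble
  H = (EN − 2FM + GL) / (2(EG − F²)) = 0.
At (u, v) = (7/2, -pi/6): H = 0.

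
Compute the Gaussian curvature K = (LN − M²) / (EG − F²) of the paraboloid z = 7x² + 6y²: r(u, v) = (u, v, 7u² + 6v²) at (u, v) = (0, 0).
K = 168

Coefficients of the first fundamental form: E = 196*u^2 + 1, F = 168*u*v, G = 144*v^2 + 1.
Coefficients of the second fundamental form: L = 14/sqrt(196*u^2 + 144*v^2 + 1), M = 0, N = 12/sqrt(196*u^2 + 144*v^2 + 1).
Assemble K = (LN − M²)/(EG − F²) = 168/(38416*u^4 + 56448*u^2*v^2 + 392*u^2 + 20736*v^4 + 288*v^2 + 1). At (u, v) = (0, 0): K = 168.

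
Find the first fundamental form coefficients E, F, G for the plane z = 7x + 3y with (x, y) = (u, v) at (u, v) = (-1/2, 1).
E = 50;  F = 21;  G = 10

Partials: r_u = (1, 0, 7), r_v = (0, 1, 3). As functions of (u, v):
  E = r_u · r_u = 50,
  F = r_u · r_v = 21,
  G = r_v · r_v = 10.
Evaluating at (u, v) = (-1/2, 1): E = 50, F = 21, G = 10.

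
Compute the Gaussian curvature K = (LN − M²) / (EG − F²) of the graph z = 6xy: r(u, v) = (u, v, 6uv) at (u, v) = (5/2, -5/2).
K = -36/203401

Coefficients of the first fundamental form: E = 36*v^2 + 1, F = 36*u*v, G = 36*u^2 + 1.
Coefficients of the second fundamental form: L = 0, M = 6/sqrt(36*u^2 + 36*v^2 + 1), N = 0.
Assemble K = (LN − M²)/(EG − F²) = -36/(1296*u^4 + 2592*u^2*v^2 + 72*u^2 + 1296*v^4 + 72*v^2 + 1). At (u, v) = (5/2, -5/2): K = -36/203401.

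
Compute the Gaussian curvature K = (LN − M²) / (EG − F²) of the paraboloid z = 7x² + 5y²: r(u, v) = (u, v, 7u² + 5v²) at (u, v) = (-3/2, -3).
K = 35/450241

Coefficients of the first fundamental form: E = 196*u^2 + 1, F = 140*u*v, G = 100*v^2 + 1.
Coefficients of the second fundamental form: L = 14/sqrt(196*u^2 + 100*v^2 + 1), M = 0, N = 10/sqrt(196*u^2 + 100*v^2 + 1).
Assemble K = (LN − M²)/(EG − F²) = 140/(38416*u^4 + 39200*u^2*v^2 + 392*u^2 + 10000*v^4 + 200*v^2 + 1). At (u, v) = (-3/2, -3): K = 35/450241.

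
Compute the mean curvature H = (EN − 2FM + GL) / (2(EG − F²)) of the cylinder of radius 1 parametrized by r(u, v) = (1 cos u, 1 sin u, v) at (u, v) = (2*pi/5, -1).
H = -1/2

With E = 1, F = 0, G = 1, L = -1, M = 0, N = 0, assemble
  H = (EN − 2FM + GL) / (2(EG − F²)) = -1/2.
At (u, v) = (2*pi/5, -1): H = -1/2.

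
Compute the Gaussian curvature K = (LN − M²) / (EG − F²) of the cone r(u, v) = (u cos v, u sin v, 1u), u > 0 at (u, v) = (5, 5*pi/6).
K = 0

Coefficients of the first fundamental form: E = 2, F = 0, G = u^2.
Coefficients of the second fundamental form: L = 0, M = 0, N = sqrt(2)*u^2/(2*Abs(u)).
Assemble K = (LN − M²)/(EG − F²) = 0. At (u, v) = (5, 5*pi/6): K = 0.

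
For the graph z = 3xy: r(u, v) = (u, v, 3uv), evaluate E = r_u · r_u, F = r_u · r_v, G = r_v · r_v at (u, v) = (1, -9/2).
E = 733/4;  F = -81/2;  G = 10

Partials: r_u = (1, 0, 3*v), r_v = (0, 1, 3*u). As functions of (u, v):
  E = r_u · r_u = 9*v^2 + 1,
  F = r_u · r_v = 9*u*v,
  G = r_v · r_v = 9*u^2 + 1.
Evaluating at (u, v) = (1, -9/2): E = 733/4, F = -81/2, G = 10.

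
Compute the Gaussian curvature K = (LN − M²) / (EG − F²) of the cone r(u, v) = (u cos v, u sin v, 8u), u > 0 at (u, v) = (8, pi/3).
K = 0

Coefficients of the first fundamental form: E = 65, F = 0, G = u^2.
Coefficients of the second fundamental form: L = 0, M = 0, N = 8*sqrt(65)*u^2/(65*Abs(u)).
Assemble K = (LN − M²)/(EG − F²) = 0. At (u, v) = (8, pi/3): K = 0.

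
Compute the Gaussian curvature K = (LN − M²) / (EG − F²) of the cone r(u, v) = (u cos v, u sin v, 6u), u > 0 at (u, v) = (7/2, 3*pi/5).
K = 0

Coefficients of the first fundamental form: E = 37, F = 0, G = u^2.
Coefficients of the second fundamental form: L = 0, M = 0, N = 6*sqrt(37)*u^2/(37*Abs(u)).
Assemble K = (LN − M²)/(EG − F²) = 0. At (u, v) = (7/2, 3*pi/5): K = 0.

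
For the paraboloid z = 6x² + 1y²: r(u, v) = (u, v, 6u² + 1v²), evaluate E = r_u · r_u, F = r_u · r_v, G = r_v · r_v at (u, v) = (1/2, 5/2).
E = 37;  F = 30;  G = 26

Partials: r_u = (1, 0, 12*u), r_v = (0, 1, 2*v). As functions of (u, v):
  E = r_u · r_u = 144*u^2 + 1,
  F = r_u · r_v = 24*u*v,
  G = r_v · r_v = 4*v^2 + 1.
Evaluating at (u, v) = (1/2, 5/2): E = 37, F = 30, G = 26.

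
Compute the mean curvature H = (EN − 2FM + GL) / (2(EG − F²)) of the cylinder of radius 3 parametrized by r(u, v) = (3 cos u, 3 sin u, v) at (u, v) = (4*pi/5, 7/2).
H = -1/6

With E = 9, F = 0, G = 1, L = -3, M = 0, N = 0, assemble
  H = (EN − 2FM + GL) / (2(EG − F²)) = -1/6.
At (u, v) = (4*pi/5, 7/2): H = -1/6.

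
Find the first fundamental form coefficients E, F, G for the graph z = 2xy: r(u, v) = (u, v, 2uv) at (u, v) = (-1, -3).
E = 37;  F = 12;  G = 5

Partials: r_u = (1, 0, 2*v), r_v = (0, 1, 2*u). As functions of (u, v):
  E = r_u · r_u = 4*v^2 + 1,
  F = r_u · r_v = 4*u*v,
  G = r_v · r_v = 4*u^2 + 1.
Evaluating at (u, v) = (-1, -3): E = 37, F = 12, G = 5.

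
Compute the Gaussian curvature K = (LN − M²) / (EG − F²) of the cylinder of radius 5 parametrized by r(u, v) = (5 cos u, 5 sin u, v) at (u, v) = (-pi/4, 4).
K = 0

Coefficients of the first fundamental form: E = 25, F = 0, G = 1.
Coefficients of the second fundamental form: L = -5, M = 0, N = 0.
Assemble K = (LN − M²)/(EG − F²) = 0. At (u, v) = (-pi/4, 4): K = 0.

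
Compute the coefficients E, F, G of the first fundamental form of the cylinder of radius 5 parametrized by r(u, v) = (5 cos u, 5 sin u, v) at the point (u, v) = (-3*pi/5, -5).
E = 25;  F = 0;  G = 1

Partials: r_u = (-5*sin(u), 5*cos(u), 0), r_v = (0, 0, 1). As functions of (u, v):
  E = r_u · r_u = 25,
  F = r_u · r_v = 0,
  G = r_v · r_v = 1.
Evaluating at (u, v) = (-3*pi/5, -5): E = 25, F = 0, G = 1.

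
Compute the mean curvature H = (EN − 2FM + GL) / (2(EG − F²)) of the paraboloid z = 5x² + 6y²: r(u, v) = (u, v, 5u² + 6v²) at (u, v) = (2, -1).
H = 3131*sqrt(545)/297025

With E = 100*u^2 + 1, F = 120*u*v, G = 144*v^2 + 1, L = 10/sqrt(100*u^2 + 144*v^2 + 1), M = 0, N = 12/sqrt(100*u^2 + 144*v^2 + 1), assemble
  H = (EN − 2FM + GL) / (2(EG − F²)) = (600*u^2 + 720*v^2 + 11)/(100*u^2 + 144*v^2 + 1)^(3/2).
At (u, v) = (2, -1): H = 3131*sqrt(545)/297025.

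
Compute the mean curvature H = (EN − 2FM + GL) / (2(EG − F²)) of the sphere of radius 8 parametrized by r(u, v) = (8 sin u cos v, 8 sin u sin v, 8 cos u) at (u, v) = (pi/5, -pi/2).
H = -1/8

With E = 64, F = 0, G = 64*sin(u)^2, L = -8*sin(u)/Abs(sin(u)), M = 0, N = -8*sin(u)^3/Abs(sin(u)), assemble
  H = (EN − 2FM + GL) / (2(EG − F²)) = -sin(u)/(8*Abs(sin(u))).
At (u, v) = (pi/5, -pi/2): H = -1/8.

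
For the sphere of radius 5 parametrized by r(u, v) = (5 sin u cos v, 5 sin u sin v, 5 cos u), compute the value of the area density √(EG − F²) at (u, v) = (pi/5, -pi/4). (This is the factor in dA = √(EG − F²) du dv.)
√(EG − F²)|_{(pi/5, -pi/4)} = 25*sqrt(10 - 2*sqrt(5))/4

E = 25, F = 0, G = 25*sin(u)^2, so EG − F² = 625*sin(u)^2. Taking the positive square root: √(EG − F²) = 25*Abs(sin(u)). At (u, v) = (pi/5, -pi/4): 25*sqrt(10 - 2*sqrt(5))/4.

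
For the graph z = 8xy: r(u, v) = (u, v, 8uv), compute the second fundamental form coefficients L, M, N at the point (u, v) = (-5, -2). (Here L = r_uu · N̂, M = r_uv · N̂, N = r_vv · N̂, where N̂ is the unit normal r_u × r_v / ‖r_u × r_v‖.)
L = 0;  M = 8*sqrt(1857)/1857;  N = 0

Compute the unit normal N̂(u, v) = (-8*v/sqrt(64*u^2 + 64*v^2 + 1), -8*u/sqrt(64*u^2 + 64*v^2 + 1), 1/sqrt(64*u^2 + 64*v^2 + 1)), and the second partials r_uu, r_uv, r_vv. Take dot products:
  L(u, v) = r_uu · N̂ = 0,
  M(u, v) = r_uv · N̂ = 8/sqrt(64*u^2 + 64*v^2 + 1),
  N(u, v) = r_vv · N̂ = 0.
Evaluating at (u, v) = (-5, -2):
  L = 0, M = 8*sqrt(1857)/1857, N = 0.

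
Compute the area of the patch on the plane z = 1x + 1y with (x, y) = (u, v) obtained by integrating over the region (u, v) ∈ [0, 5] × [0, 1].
Area = 5*sqrt(3)

Area = ∫∫ √(EG − F²) du dv with √(EG − F²) = sqrt(3). Integrating over [0, 5] × [0, 1] gives 5*sqrt(3).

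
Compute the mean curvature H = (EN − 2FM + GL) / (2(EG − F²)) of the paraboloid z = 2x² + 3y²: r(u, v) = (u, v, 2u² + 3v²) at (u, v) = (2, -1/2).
H = 215*sqrt(74)/5476

With E = 16*u^2 + 1, F = 24*u*v, G = 36*v^2 + 1, L = 4/sqrt(16*u^2 + 36*v^2 + 1), M = 0, N = 6/sqrt(16*u^2 + 36*v^2 + 1), assemble
  H = (EN − 2FM + GL) / (2(EG − F²)) = (48*u^2 + 72*v^2 + 5)/(16*u^2 + 36*v^2 + 1)^(3/2).
At (u, v) = (2, -1/2): H = 215*sqrt(74)/5476.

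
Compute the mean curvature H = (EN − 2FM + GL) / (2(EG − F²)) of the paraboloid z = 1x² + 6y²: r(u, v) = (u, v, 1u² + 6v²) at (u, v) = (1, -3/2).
H = 355*sqrt(329)/108241

With E = 4*u^2 + 1, F = 24*u*v, G = 144*v^2 + 1, L = 2/sqrt(4*u^2 + 144*v^2 + 1), M = 0, N = 12/sqrt(4*u^2 + 144*v^2 + 1), assemble
  H = (EN − 2FM + GL) / (2(EG − F²)) = (24*u^2 + 144*v^2 + 7)/(4*u^2 + 144*v^2 + 1)^(3/2).
At (u, v) = (1, -3/2): H = 355*sqrt(329)/108241.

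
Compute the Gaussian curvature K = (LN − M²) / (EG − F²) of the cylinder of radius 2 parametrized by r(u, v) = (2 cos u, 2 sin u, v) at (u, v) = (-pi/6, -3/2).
K = 0

Coefficients of the first fundamental form: E = 4, F = 0, G = 1.
Coefficients of the second fundamental form: L = -2, M = 0, N = 0.
Assemble K = (LN − M²)/(EG − F²) = 0. At (u, v) = (-pi/6, -3/2): K = 0.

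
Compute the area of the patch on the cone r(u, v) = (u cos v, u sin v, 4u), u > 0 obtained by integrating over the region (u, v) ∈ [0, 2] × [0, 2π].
Area = 4*sqrt(17)*pi

Area = ∫∫ √(EG − F²) du dv with √(EG − F²) = sqrt(17)*Abs(u). Integrating over [0, 2] × [0, 2π] gives 4*sqrt(17)*pi.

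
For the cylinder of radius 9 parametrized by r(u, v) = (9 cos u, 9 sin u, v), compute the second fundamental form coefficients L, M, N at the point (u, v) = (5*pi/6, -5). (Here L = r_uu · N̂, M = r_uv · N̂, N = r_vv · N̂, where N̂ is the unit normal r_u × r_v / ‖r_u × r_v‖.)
L = -9;  M = 0;  N = 0

Compute the unit normal N̂(u, v) = (cos(u), sin(u), 0), and the second partials r_uu, r_uv, r_vv. Take dot products:
  L(u, v) = r_uu · N̂ = -9,
  M(u, v) = r_uv · N̂ = 0,
  N(u, v) = r_vv · N̂ = 0.
Evaluating at (u, v) = (5*pi/6, -5):
  L = -9, M = 0, N = 0.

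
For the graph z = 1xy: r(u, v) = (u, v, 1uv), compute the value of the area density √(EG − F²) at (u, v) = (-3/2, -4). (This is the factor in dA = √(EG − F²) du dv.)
√(EG − F²)|_{(-3/2, -4)} = sqrt(77)/2

E = v^2 + 1, F = u*v, G = u^2 + 1, so EG − F² = u^2 + v^2 + 1. Taking the positive square root: √(EG − F²) = sqrt(u^2 + v^2 + 1). At (u, v) = (-3/2, -4): sqrt(77)/2.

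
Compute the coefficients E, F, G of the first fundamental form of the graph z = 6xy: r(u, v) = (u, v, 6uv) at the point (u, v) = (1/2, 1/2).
E = 10;  F = 9;  G = 10

Partials: r_u = (1, 0, 6*v), r_v = (0, 1, 6*u). As functions of (u, v):
  E = r_u · r_u = 36*v^2 + 1,
  F = r_u · r_v = 36*u*v,
  G = r_v · r_v = 36*u^2 + 1.
Evaluating at (u, v) = (1/2, 1/2): E = 10, F = 9, G = 10.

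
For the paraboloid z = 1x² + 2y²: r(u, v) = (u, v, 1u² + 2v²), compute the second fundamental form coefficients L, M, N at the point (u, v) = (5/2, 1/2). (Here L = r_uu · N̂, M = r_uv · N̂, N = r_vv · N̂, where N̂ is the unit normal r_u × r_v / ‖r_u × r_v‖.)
L = sqrt(30)/15;  M = 0;  N = 2*sqrt(30)/15

Compute the unit normal N̂(u, v) = (-2*u/sqrt(4*u^2 + 16*v^2 + 1), -4*v/sqrt(4*u^2 + 16*v^2 + 1), 1/sqrt(4*u^2 + 16*v^2 + 1)), and the second partials r_uu, r_uv, r_vv. Take dot products:
  L(u, v) = r_uu · N̂ = 2/sqrt(4*u^2 + 16*v^2 + 1),
  M(u, v) = r_uv · N̂ = 0,
  N(u, v) = r_vv · N̂ = 4/sqrt(4*u^2 + 16*v^2 + 1).
Evaluating at (u, v) = (5/2, 1/2):
  L = sqrt(30)/15, M = 0, N = 2*sqrt(30)/15.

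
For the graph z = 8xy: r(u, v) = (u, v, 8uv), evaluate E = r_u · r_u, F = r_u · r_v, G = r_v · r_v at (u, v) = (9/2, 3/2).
E = 145;  F = 432;  G = 1297

Partials: r_u = (1, 0, 8*v), r_v = (0, 1, 8*u). As functions of (u, v):
  E = r_u · r_u = 64*v^2 + 1,
  F = r_u · r_v = 64*u*v,
  G = r_v · r_v = 64*u^2 + 1.
Evaluating at (u, v) = (9/2, 3/2): E = 145, F = 432, G = 1297.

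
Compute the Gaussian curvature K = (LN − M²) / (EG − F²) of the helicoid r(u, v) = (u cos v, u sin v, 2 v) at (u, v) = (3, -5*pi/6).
K = -4/169

Coefficients of the first fundamental form: E = 1, F = 0, G = u^2 + 4.
Coefficients of the second fundamental form: L = 0, M = -2/sqrt(u^2 + 4), N = 0.
Assemble K = (LN − M²)/(EG − F²) = -4/(u^2 + 4)^2. At (u, v) = (3, -5*pi/6): K = -4/169.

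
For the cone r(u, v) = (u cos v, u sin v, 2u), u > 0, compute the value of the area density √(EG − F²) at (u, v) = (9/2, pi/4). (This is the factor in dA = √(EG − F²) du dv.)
√(EG − F²)|_{(9/2, pi/4)} = 9*sqrt(5)/2

E = 5, F = 0, G = u^2, so EG − F² = 5*u^2. Taking the positive square root: √(EG − F²) = sqrt(5)*Abs(u). At (u, v) = (9/2, pi/4): 9*sqrt(5)/2.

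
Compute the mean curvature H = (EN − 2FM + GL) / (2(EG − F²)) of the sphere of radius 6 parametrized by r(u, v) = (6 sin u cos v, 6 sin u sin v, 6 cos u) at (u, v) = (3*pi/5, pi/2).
H = -1/6

With E = 36, F = 0, G = 36*sin(u)^2, L = -6*sin(u)/Abs(sin(u)), M = 0, N = -6*sin(u)^3/Abs(sin(u)), assemble
  H = (EN − 2FM + GL) / (2(EG − F²)) = -sin(u)/(6*Abs(sin(u))).
At (u, v) = (3*pi/5, pi/2): H = -1/6.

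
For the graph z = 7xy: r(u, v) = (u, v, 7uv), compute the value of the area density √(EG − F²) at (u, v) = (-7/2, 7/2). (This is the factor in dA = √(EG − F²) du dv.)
√(EG − F²)|_{(-7/2, 7/2)} = 3*sqrt(534)/2

E = 49*v^2 + 1, F = 49*u*v, G = 49*u^2 + 1, so EG − F² = 49*u^2 + 49*v^2 + 1. Taking the positive square root: √(EG − F²) = sqrt(49*u^2 + 49*v^2 + 1). At (u, v) = (-7/2, 7/2): 3*sqrt(534)/2.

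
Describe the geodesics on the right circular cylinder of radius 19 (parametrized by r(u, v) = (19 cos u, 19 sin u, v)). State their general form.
The cylinder is flat (K = 0) and locally isometric to the plane via the development (u, v) ↦ (19 u, v). Geodesics are the pre-images of straight lines: circles (v constant), vertical lines (u constant), and helices (v = c · u + d) for constants c, d.

A right cylinder has E = 19², F = 0, G = 1, so EG − F² = 19², and L = −19, M = N = 0, giving K = (LN − M²)/(EG − F²) = 0 everywhere. A flat surface is locally isometric to the Euclidean plane via the map (u, v) ↦ (19 u, v). Straight lines in the (x̃, ỹ) plane pull back to: (a) horizontal circles (v = const), (b) vertical generators (u = const), and (c) helices (19 u tan θ = v, i.e. v = c · u + d).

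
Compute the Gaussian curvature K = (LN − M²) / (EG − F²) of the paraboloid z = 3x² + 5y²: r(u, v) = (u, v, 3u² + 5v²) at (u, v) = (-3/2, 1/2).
K = 60/11449

Coefficients of the first fundamental form: E = 36*u^2 + 1, F = 60*u*v, G = 100*v^2 + 1.
Coefficients of the second fundamental form: L = 6/sqrt(36*u^2 + 100*v^2 + 1), M = 0, N = 10/sqrt(36*u^2 + 100*v^2 + 1).
Assemble K = (LN − M²)/(EG − F²) = 60/(1296*u^4 + 7200*u^2*v^2 + 72*u^2 + 10000*v^4 + 200*v^2 + 1). At (u, v) = (-3/2, 1/2): K = 60/11449.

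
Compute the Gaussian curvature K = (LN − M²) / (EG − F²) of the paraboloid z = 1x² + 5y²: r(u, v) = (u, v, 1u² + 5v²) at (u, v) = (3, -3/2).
K = 5/17161

Coefficients of the first fundamental form: E = 4*u^2 + 1, F = 20*u*v, G = 100*v^2 + 1.
Coefficients of the second fundamental form: L = 2/sqrt(4*u^2 + 100*v^2 + 1), M = 0, N = 10/sqrt(4*u^2 + 100*v^2 + 1).
Assemble K = (LN − M²)/(EG − F²) = 20/(16*u^4 + 800*u^2*v^2 + 8*u^2 + 10000*v^4 + 200*v^2 + 1). At (u, v) = (3, -3/2): K = 5/17161.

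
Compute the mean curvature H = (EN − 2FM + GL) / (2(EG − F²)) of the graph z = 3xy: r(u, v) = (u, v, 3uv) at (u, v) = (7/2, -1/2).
H = 189*sqrt(454)/103058

With E = 9*v^2 + 1, F = 9*u*v, G = 9*u^2 + 1, L = 0, M = 3/sqrt(9*u^2 + 9*v^2 + 1), N = 0, assemble
  H = (EN − 2FM + GL) / (2(EG − F²)) = -27*u*v/(9*u^2 + 9*v^2 + 1)^(3/2).
At (u, v) = (7/2, -1/2): H = 189*sqrt(454)/103058.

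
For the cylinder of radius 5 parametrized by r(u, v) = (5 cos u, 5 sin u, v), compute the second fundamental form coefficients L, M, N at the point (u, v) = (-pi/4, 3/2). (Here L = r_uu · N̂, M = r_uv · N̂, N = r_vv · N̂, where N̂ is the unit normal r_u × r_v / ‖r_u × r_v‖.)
L = -5;  M = 0;  N = 0

Compute the unit normal N̂(u, v) = (cos(u), sin(u), 0), and the second partials r_uu, r_uv, r_vv. Take dot products:
  L(u, v) = r_uu · N̂ = -5,
  M(u, v) = r_uv · N̂ = 0,
  N(u, v) = r_vv · N̂ = 0.
Evaluating at (u, v) = (-pi/4, 3/2):
  L = -5, M = 0, N = 0.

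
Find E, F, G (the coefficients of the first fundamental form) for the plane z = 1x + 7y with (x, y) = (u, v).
E = 2;  F = 7;  G = 50

Compute partials: r_u = (1, 0, 1), r_v = (0, 1, 7). Then
  E = r_u · r_u = 2,
  F = r_u · r_v = 7,
  G = r_v · r_v = 50.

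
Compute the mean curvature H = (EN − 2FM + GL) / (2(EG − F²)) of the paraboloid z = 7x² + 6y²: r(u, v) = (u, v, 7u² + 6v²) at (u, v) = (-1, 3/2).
H = 3457*sqrt(521)/271441

With E = 196*u^2 + 1, F = 168*u*v, G = 144*v^2 + 1, L = 14/sqrt(196*u^2 + 144*v^2 + 1), M = 0, N = 12/sqrt(196*u^2 + 144*v^2 + 1), assemble
  H = (EN − 2FM + GL) / (2(EG − F²)) = (1176*u^2 + 1008*v^2 + 13)/(196*u^2 + 144*v^2 + 1)^(3/2).
At (u, v) = (-1, 3/2): H = 3457*sqrt(521)/271441.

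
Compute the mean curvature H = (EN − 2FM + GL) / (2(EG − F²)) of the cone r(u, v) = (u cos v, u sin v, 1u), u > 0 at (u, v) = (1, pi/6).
H = sqrt(2)/4

With E = 2, F = 0, G = u^2, L = 0, M = 0, N = sqrt(2)*u^2/(2*Abs(u)), assemble
  H = (EN − 2FM + GL) / (2(EG − F²)) = sqrt(2)/(4*Abs(u)).
At (u, v) = (1, pi/6): H = sqrt(2)/4.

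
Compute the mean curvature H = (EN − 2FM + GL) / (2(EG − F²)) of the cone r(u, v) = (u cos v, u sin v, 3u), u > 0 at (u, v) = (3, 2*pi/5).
H = sqrt(10)/20

With E = 10, F = 0, G = u^2, L = 0, M = 0, N = 3*sqrt(10)*u^2/(10*Abs(u)), assemble
  H = (EN − 2FM + GL) / (2(EG − F²)) = 3*sqrt(10)/(20*Abs(u)).
At (u, v) = (3, 2*pi/5): H = sqrt(10)/20.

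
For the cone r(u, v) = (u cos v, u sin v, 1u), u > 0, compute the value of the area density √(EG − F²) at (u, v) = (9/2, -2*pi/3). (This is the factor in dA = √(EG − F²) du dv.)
√(EG − F²)|_{(9/2, -2*pi/3)} = 9*sqrt(2)/2

E = 2, F = 0, G = u^2, so EG − F² = 2*u^2. Taking the positive square root: √(EG − F²) = sqrt(2)*Abs(u). At (u, v) = (9/2, -2*pi/3): 9*sqrt(2)/2.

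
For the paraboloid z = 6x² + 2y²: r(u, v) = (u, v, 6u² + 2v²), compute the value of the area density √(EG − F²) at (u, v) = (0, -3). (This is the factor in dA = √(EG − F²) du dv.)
√(EG − F²)|_{(0, -3)} = sqrt(145)

E = 144*u^2 + 1, F = 48*u*v, G = 16*v^2 + 1, so EG − F² = 144*u^2 + 16*v^2 + 1. Taking the positive square root: √(EG − F²) = sqrt(144*u^2 + 16*v^2 + 1). At (u, v) = (0, -3): sqrt(145).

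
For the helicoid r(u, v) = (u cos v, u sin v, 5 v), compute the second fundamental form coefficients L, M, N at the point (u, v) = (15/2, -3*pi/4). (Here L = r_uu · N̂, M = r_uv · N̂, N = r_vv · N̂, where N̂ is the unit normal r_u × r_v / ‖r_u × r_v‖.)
L = 0;  M = -2*sqrt(13)/13;  N = 0

Compute the unit normal N̂(u, v) = (5*sin(v)/sqrt(u^2 + 25), -5*cos(v)/sqrt(u^2 + 25), u/sqrt(u^2 + 25)), and the second partials r_uu, r_uv, r_vv. Take dot products:
  L(u, v) = r_uu · N̂ = 0,
  M(u, v) = r_uv · N̂ = -5/sqrt(u^2 + 25),
  N(u, v) = r_vv · N̂ = 0.
Evaluating at (u, v) = (15/2, -3*pi/4):
  L = 0, M = -2*sqrt(13)/13, N = 0.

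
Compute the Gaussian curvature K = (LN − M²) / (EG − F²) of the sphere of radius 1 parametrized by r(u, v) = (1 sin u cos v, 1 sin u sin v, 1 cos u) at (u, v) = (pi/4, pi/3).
K = 1

Coefficients of the first fundamental form: E = 1, F = 0, G = sin(u)^2.
Coefficients of the second fundamental form: L = -sin(u)/Abs(sin(u)), M = 0, N = -sin(u)^3/Abs(sin(u)).
Assemble K = (LN − M²)/(EG − F²) = 1. At (u, v) = (pi/4, pi/3): K = 1.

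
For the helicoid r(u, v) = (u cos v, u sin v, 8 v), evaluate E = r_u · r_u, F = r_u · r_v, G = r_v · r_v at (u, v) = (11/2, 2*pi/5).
E = 1;  F = 0;  G = 377/4

Partials: r_u = (cos(v), sin(v), 0), r_v = (-u*sin(v), u*cos(v), 8). As functions of (u, v):
  E = r_u · r_u = 1,
  F = r_u · r_v = 0,
  G = r_v · r_v = u^2 + 64.
Evaluating at (u, v) = (11/2, 2*pi/5): E = 1, F = 0, G = 377/4.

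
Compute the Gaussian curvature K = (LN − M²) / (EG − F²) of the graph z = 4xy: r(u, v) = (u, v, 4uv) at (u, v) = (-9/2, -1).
K = -16/116281

Coefficients of the first fundamental form: E = 16*v^2 + 1, F = 16*u*v, G = 16*u^2 + 1.
Coefficients of the second fundamental form: L = 0, M = 4/sqrt(16*u^2 + 16*v^2 + 1), N = 0.
Assemble K = (LN − M²)/(EG − F²) = -16/(256*u^4 + 512*u^2*v^2 + 32*u^2 + 256*v^4 + 32*v^2 + 1). At (u, v) = (-9/2, -1): K = -16/116281.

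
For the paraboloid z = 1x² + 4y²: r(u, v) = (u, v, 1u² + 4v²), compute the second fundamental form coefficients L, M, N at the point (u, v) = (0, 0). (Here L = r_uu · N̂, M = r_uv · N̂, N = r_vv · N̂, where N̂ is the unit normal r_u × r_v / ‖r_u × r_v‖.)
L = 2;  M = 0;  N = 8

Compute the unit normal N̂(u, v) = (-2*u/sqrt(4*u^2 + 64*v^2 + 1), -8*v/sqrt(4*u^2 + 64*v^2 + 1), 1/sqrt(4*u^2 + 64*v^2 + 1)), and the second partials r_uu, r_uv, r_vv. Take dot products:
  L(u, v) = r_uu · N̂ = 2/sqrt(4*u^2 + 64*v^2 + 1),
  M(u, v) = r_uv · N̂ = 0,
  N(u, v) = r_vv · N̂ = 8/sqrt(4*u^2 + 64*v^2 + 1).
Evaluating at (u, v) = (0, 0):
  L = 2, M = 0, N = 8.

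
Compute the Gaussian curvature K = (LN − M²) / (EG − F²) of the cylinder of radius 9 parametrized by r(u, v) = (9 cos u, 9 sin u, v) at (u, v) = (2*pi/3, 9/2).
K = 0

Coefficients of the first fundamental form: E = 81, F = 0, G = 1.
Coefficients of the second fundamental form: L = -9, M = 0, N = 0.
Assemble K = (LN − M²)/(EG − F²) = 0. At (u, v) = (2*pi/3, 9/2): K = 0.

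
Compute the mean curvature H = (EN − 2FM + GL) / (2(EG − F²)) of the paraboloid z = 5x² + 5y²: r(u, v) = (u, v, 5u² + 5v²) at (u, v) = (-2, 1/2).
H = 2135*sqrt(426)/181476

With E = 100*u^2 + 1, F = 100*u*v, G = 100*v^2 + 1, L = 10/sqrt(100*u^2 + 100*v^2 + 1), M = 0, N = 10/sqrt(100*u^2 + 100*v^2 + 1), assemble
  H = (EN − 2FM + GL) / (2(EG − F²)) = 10*(50*u^2 + 50*v^2 + 1)/(100*u^2 + 100*v^2 + 1)^(3/2).
At (u, v) = (-2, 1/2): H = 2135*sqrt(426)/181476.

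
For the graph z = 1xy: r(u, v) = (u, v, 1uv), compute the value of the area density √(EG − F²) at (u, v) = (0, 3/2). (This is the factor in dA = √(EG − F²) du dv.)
√(EG − F²)|_{(0, 3/2)} = sqrt(13)/2

E = v^2 + 1, F = u*v, G = u^2 + 1, so EG − F² = u^2 + v^2 + 1. Taking the positive square root: √(EG − F²) = sqrt(u^2 + v^2 + 1). At (u, v) = (0, 3/2): sqrt(13)/2.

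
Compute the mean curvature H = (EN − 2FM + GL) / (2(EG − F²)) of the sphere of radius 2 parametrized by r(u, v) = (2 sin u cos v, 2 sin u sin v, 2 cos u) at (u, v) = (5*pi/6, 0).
H = -1/2

With E = 4, F = 0, G = 4*sin(u)^2, L = -2*sin(u)/Abs(sin(u)), M = 0, N = -2*sin(u)^3/Abs(sin(u)), assemble
  H = (EN − 2FM + GL) / (2(EG − F²)) = -sin(u)/(2*Abs(sin(u))).
At (u, v) = (5*pi/6, 0): H = -1/2.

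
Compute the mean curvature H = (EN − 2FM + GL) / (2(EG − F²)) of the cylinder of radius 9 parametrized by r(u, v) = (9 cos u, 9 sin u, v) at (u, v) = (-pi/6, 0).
H = -1/18

With E = 81, F = 0, G = 1, L = -9, M = 0, N = 0, assemble
  H = (EN − 2FM + GL) / (2(EG − F²)) = -1/18.
At (u, v) = (-pi/6, 0): H = -1/18.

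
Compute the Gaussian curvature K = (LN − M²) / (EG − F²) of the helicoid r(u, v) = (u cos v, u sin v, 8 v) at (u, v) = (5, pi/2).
K = -64/7921

Coefficients of the first fundamental form: E = 1, F = 0, G = u^2 + 64.
Coefficients of the second fundamental form: L = 0, M = -8/sqrt(u^2 + 64), N = 0.
Assemble K = (LN − M²)/(EG − F²) = -64/(u^2 + 64)^2. At (u, v) = (5, pi/2): K = -64/7921.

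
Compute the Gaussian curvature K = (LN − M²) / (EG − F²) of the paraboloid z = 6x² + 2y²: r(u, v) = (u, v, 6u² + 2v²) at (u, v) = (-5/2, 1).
K = 48/840889

Coefficients of the first fundamental form: E = 144*u^2 + 1, F = 48*u*v, G = 16*v^2 + 1.
Coefficients of the second fundamental form: L = 12/sqrt(144*u^2 + 16*v^2 + 1), M = 0, N = 4/sqrt(144*u^2 + 16*v^2 + 1).
Assemble K = (LN − M²)/(EG − F²) = 48/(20736*u^4 + 4608*u^2*v^2 + 288*u^2 + 256*v^4 + 32*v^2 + 1). At (u, v) = (-5/2, 1): K = 48/840889.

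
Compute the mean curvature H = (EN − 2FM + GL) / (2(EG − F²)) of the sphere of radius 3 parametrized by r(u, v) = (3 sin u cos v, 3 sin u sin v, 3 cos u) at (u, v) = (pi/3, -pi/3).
H = -1/3

With E = 9, F = 0, G = 9*sin(u)^2, L = -3*sin(u)/Abs(sin(u)), M = 0, N = -3*sin(u)^3/Abs(sin(u)), assemble
  H = (EN − 2FM + GL) / (2(EG − F²)) = -sin(u)/(3*Abs(sin(u))).
At (u, v) = (pi/3, -pi/3): H = -1/3.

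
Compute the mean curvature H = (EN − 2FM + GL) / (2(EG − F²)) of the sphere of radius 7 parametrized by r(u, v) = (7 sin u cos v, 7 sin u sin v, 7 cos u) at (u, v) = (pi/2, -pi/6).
H = -1/7

With E = 49, F = 0, G = 49*sin(u)^2, L = -7*sin(u)/Abs(sin(u)), M = 0, N = -7*sin(u)^3/Abs(sin(u)), assemble
  H = (EN − 2FM + GL) / (2(EG − F²)) = -sin(u)/(7*Abs(sin(u))).
At (u, v) = (pi/2, -pi/6): H = -1/7.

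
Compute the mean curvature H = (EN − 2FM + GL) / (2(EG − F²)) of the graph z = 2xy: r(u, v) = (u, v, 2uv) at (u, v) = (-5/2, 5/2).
H = 50*sqrt(51)/2601

With E = 4*v^2 + 1, F = 4*u*v, G = 4*u^2 + 1, L = 0, M = 2/sqrt(4*u^2 + 4*v^2 + 1), N = 0, assemble
  H = (EN − 2FM + GL) / (2(EG − F²)) = -8*u*v/(4*u^2 + 4*v^2 + 1)^(3/2).
At (u, v) = (-5/2, 5/2): H = 50*sqrt(51)/2601.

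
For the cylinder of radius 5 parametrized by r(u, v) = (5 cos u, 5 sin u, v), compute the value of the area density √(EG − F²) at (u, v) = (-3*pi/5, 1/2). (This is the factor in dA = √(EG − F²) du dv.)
√(EG − F²)|_{(-3*pi/5, 1/2)} = 5

E = 25, F = 0, G = 1, so EG − F² = 25. Taking the positive square root: √(EG − F²) = 5. At (u, v) = (-3*pi/5, 1/2): 5.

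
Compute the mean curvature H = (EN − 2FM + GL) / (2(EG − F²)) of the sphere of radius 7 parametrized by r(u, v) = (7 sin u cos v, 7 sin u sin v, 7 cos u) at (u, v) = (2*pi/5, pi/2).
H = -1/7

With E = 49, F = 0, G = 49*sin(u)^2, L = -7*sin(u)/Abs(sin(u)), M = 0, N = -7*sin(u)^3/Abs(sin(u)), assemble
  H = (EN − 2FM + GL) / (2(EG − F²)) = -sin(u)/(7*Abs(sin(u))).
At (u, v) = (2*pi/5, pi/2): H = -1/7.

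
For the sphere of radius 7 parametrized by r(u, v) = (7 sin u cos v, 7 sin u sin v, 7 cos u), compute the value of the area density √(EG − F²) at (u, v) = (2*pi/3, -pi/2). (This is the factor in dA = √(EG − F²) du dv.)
√(EG − F²)|_{(2*pi/3, -pi/2)} = 49*sqrt(3)/2

E = 49, F = 0, G = 49*sin(u)^2, so EG − F² = 2401*sin(u)^2. Taking the positive square root: √(EG − F²) = 49*Abs(sin(u)). At (u, v) = (2*pi/3, -pi/2): 49*sqrt(3)/2.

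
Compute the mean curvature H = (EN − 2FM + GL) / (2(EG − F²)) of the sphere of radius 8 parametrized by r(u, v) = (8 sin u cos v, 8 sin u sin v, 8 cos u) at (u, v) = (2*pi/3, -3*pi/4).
H = -1/8

With E = 64, F = 0, G = 64*sin(u)^2, L = -8*sin(u)/Abs(sin(u)), M = 0, N = -8*sin(u)^3/Abs(sin(u)), assemble
  H = (EN − 2FM + GL) / (2(EG − F²)) = -sin(u)/(8*Abs(sin(u))).
At (u, v) = (2*pi/3, -3*pi/4): H = -1/8.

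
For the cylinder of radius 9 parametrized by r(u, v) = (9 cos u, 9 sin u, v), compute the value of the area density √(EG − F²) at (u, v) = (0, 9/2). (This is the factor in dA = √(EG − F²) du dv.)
√(EG − F²)|_{(0, 9/2)} = 9

E = 81, F = 0, G = 1, so EG − F² = 81. Taking the positive square root: √(EG − F²) = 9. At (u, v) = (0, 9/2): 9.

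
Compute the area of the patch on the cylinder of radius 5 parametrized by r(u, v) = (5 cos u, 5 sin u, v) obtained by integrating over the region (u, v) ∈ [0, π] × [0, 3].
Area = 15*pi

Area = ∫∫ √(EG − F²) du dv with √(EG − F²) = 5. Integrating over [0, π] × [0, 3] gives 15*pi.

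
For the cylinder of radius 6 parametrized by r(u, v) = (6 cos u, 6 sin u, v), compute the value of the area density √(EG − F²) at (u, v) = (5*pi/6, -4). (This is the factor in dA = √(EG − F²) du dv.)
√(EG − F²)|_{(5*pi/6, -4)} = 6

E = 36, F = 0, G = 1, so EG − F² = 36. Taking the positive square root: √(EG − F²) = 6. At (u, v) = (5*pi/6, -4): 6.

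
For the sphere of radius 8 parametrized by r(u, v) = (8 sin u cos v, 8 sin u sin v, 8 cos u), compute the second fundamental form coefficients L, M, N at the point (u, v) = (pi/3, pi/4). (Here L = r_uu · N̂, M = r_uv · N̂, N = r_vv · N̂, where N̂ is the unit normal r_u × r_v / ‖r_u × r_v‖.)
L = -8;  M = 0;  N = -6

Compute the unit normal N̂(u, v) = (sin(u)^2*cos(v)/Abs(sin(u)), sin(u)^2*sin(v)/Abs(sin(u)), sin(2*u)/(2*Abs(sin(u)))), and the second partials r_uu, r_uv, r_vv. Take dot products:
  L(u, v) = r_uu · N̂ = -8*sin(u)/Abs(sin(u)),
  M(u, v) = r_uv · N̂ = 0,
  N(u, v) = r_vv · N̂ = -8*sin(u)^3/Abs(sin(u)).
Evaluating at (u, v) = (pi/3, pi/4):
  L = -8, M = 0, N = -6.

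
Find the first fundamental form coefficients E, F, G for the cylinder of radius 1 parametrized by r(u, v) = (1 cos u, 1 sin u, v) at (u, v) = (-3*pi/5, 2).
E = 1;  F = 0;  G = 1

Partials: r_u = (-sin(u), cos(u), 0), r_v = (0, 0, 1). As functions of (u, v):
  E = r_u · r_u = 1,
  F = r_u · r_v = 0,
  G = r_v · r_v = 1.
Evaluating at (u, v) = (-3*pi/5, 2): E = 1, F = 0, G = 1.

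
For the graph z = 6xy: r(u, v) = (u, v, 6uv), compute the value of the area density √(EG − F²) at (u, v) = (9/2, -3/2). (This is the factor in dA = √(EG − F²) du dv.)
√(EG − F²)|_{(9/2, -3/2)} = sqrt(811)

E = 36*v^2 + 1, F = 36*u*v, G = 36*u^2 + 1, so EG − F² = 36*u^2 + 36*v^2 + 1. Taking the positive square root: √(EG − F²) = sqrt(36*u^2 + 36*v^2 + 1). At (u, v) = (9/2, -3/2): sqrt(811).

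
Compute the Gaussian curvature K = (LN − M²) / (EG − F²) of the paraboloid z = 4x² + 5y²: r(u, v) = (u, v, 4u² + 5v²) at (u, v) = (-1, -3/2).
K = 4/4205

Coefficients of the first fundamental form: E = 64*u^2 + 1, F = 80*u*v, G = 100*v^2 + 1.
Coefficients of the second fundamental form: L = 8/sqrt(64*u^2 + 100*v^2 + 1), M = 0, N = 10/sqrt(64*u^2 + 100*v^2 + 1).
Assemble K = (LN − M²)/(EG − F²) = 80/(4096*u^4 + 12800*u^2*v^2 + 128*u^2 + 10000*v^4 + 200*v^2 + 1). At (u, v) = (-1, -3/2): K = 4/4205.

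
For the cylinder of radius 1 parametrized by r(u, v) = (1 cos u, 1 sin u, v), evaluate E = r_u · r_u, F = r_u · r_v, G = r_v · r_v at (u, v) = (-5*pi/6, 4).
E = 1;  F = 0;  G = 1

Partials: r_u = (-sin(u), cos(u), 0), r_v = (0, 0, 1). As functions of (u, v):
  E = r_u · r_u = 1,
  F = r_u · r_v = 0,
  G = r_v · r_v = 1.
Evaluating at (u, v) = (-5*pi/6, 4): E = 1, F = 0, G = 1.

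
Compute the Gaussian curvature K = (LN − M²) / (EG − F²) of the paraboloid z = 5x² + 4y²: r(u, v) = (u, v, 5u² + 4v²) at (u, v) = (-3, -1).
K = 16/186245

Coefficients of the first fundamental form: E = 100*u^2 + 1, F = 80*u*v, G = 64*v^2 + 1.
Coefficients of the second fundamental form: L = 10/sqrt(100*u^2 + 64*v^2 + 1), M = 0, N = 8/sqrt(100*u^2 + 64*v^2 + 1).
Assemble K = (LN − M²)/(EG − F²) = 80/(10000*u^4 + 12800*u^2*v^2 + 200*u^2 + 4096*v^4 + 128*v^2 + 1). At (u, v) = (-3, -1): K = 16/186245.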